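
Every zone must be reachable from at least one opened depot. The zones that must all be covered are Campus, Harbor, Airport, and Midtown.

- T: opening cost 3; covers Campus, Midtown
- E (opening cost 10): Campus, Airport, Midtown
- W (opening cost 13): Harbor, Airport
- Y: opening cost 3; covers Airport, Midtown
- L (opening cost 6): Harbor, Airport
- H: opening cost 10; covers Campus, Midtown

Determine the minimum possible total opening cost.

The greedy cost-per-new-zone heuristic would pick T, Y, and L for 12, but a cheaper cover exists.
Choose T and L: together they cover Campus, Harbor, Airport, Midtown — every zone.
Total opening cost: 3 + 6 = 9.
No cover costs less than 9.

9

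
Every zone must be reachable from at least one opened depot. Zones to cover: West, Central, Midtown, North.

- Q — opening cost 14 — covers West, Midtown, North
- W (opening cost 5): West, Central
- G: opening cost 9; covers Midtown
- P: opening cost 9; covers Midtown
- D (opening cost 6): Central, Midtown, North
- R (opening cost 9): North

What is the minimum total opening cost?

11

Choose W and D: together they cover West, Central, Midtown, North — every zone.
Total opening cost: 5 + 6 = 11.
No cover costs less than 11.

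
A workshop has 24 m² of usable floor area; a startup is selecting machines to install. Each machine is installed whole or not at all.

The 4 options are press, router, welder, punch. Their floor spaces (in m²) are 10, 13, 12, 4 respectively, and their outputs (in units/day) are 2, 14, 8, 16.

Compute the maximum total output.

This is a 0-1 knapsack instance.
Take router and punch: floor space 13 + 4 = 17 ≤ 24, output 14 + 16 = 30.
No other feasible combination does better.

30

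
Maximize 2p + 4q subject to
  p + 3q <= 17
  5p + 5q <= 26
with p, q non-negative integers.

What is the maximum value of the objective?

(p,q)=(0,5): 1·0+3·5=15≤17, 5·0+5·5=25≤26, objective 20.
(p,q)=(1,4): 1·1+3·4=13≤17, 5·1+5·4=25≤26, objective 18.
(p,q)=(0,4): 1·0+3·4=12≤17, 5·0+5·4=20≤26, objective 16.
The best lattice point is (0,5), giving 20.

20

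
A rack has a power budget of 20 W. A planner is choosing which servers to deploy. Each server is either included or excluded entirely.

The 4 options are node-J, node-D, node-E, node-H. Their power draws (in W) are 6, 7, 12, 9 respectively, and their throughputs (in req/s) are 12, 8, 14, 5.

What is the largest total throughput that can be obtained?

Allowing fractional choices, the relaxed optimum would be about 28.3, but servers are indivisible.
node-D + node-E: power draw 7 + 12 = 19 ≤ 20, throughput 8 + 14 = 22.
node-J + node-D: power draw 6 + 7 = 13 ≤ 20, throughput 12 + 8 = 20.
node-J + node-E: power draw 6 + 12 = 18 ≤ 20, throughput 12 + 14 = 26.
Best is node-J and node-E with total throughput 26.

26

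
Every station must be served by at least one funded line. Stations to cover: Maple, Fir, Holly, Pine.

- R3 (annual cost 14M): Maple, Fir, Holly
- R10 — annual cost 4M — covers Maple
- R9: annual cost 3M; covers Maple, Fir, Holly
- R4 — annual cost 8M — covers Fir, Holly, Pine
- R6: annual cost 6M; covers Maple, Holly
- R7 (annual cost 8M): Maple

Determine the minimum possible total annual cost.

11

This is a weighted set-cover instance.
Choose R9 and R4: together they cover Maple, Fir, Holly, Pine — every station.
Total annual cost: 3 + 8 = 11.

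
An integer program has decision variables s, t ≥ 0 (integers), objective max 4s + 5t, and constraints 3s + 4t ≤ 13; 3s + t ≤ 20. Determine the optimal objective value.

(s,t)=(3,1): 3·3+4·1=13≤13, 3·3+1·1=10≤20, objective 17.
(s,t)=(4,0): 3·4+4·0=12≤13, 3·4+1·0=12≤20, objective 16.
(s,t)=(2,1): 3·2+4·1=10≤13, 3·2+1·1=7≤20, objective 13.
No feasible integer point exceeds 17.

17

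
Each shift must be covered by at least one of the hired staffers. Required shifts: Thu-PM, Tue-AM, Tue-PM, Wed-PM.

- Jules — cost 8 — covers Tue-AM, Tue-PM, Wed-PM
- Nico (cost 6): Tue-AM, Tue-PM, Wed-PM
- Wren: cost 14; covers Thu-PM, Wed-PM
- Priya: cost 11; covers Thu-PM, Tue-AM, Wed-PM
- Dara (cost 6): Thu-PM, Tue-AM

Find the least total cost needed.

12

Choose Nico and Dara: together they cover Thu-PM, Tue-AM, Tue-PM, Wed-PM — every shift.
Total cost: 6 + 6 = 12.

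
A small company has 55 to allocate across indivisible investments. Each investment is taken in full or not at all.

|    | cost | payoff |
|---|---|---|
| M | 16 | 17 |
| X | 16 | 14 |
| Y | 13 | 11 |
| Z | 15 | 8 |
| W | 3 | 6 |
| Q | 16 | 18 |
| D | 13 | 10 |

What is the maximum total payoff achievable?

Take M, X, W, and Q: cost 16 + 16 + 3 + 16 = 51 ≤ 55, payoff 17 + 14 + 6 + 18 = 55.
No other feasible combination does better.

55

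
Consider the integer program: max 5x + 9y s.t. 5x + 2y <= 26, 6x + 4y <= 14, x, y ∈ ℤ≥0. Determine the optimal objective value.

Relaxing integrality, the LP optimum is 31.50 at (x,y) = (0, 3.5), which is not an integer point.
(x,y)=(0,3): 5·0+2·3=6≤26, 6·0+4·3=12≤14, objective 27.
(x,y)=(1,2): 5·1+2·2=9≤26, 6·1+4·2=14≤14, objective 23.
(x,y)=(0,2): 5·0+2·2=4≤26, 6·0+4·2=8≤14, objective 18.
No feasible integer point exceeds 27.

27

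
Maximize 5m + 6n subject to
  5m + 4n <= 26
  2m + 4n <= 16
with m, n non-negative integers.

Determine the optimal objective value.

28

The continuous relaxation peaks at (3.33, 2.33) with value 30.67; rounding to a feasible lattice point costs some objective.
(m,n)=(2,3): 5·2+4·3=22≤26, 2·2+4·3=16≤16, objective 28.
(m,n)=(3,2): 5·3+4·2=23≤26, 2·3+4·2=14≤16, objective 27.
(m,n)=(4,1): 5·4+4·1=24≤26, 2·4+4·1=12≤16, objective 26.
Maximum is 28 at (m,n)=(2,3).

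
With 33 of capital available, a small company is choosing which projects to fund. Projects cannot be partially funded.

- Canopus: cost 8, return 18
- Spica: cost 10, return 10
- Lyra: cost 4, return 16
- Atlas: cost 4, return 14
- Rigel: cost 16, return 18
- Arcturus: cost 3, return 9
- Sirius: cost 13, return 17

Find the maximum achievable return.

Take Canopus, Lyra, Atlas, Arcturus, and Sirius: cost 8 + 4 + 4 + 3 + 13 = 32 ≤ 33, return 18 + 16 + 14 + 9 + 17 = 74.
No other feasible combination does better.

74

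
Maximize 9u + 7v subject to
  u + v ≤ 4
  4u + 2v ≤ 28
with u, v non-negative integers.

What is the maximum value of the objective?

36

(u,v)=(4,0): 1·4+1·0=4≤4, 4·4+2·0=16≤28, objective 36.
(u,v)=(3,1): 1·3+1·1=4≤4, 4·3+2·1=14≤28, objective 34.
(u,v)=(3,0): 1·3+1·0=3≤4, 4·3+2·0=12≤28, objective 27.
No feasible integer point exceeds 36.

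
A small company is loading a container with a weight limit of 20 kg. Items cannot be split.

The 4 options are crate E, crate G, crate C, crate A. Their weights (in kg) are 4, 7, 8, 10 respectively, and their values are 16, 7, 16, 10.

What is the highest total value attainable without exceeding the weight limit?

Take crate E, crate G, and crate C: weight 4 + 7 + 8 = 19 ≤ 20, value 16 + 7 + 16 = 39.
No other feasible combination does better.

39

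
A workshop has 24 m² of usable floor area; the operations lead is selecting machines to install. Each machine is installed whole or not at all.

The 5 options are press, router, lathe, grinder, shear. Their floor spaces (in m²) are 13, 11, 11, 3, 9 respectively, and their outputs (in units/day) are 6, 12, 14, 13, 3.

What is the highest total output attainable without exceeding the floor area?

Allowing fractional choices, the relaxed optimum would be about 37.9, but machines are indivisible.
router + grinder + shear: floor space 11 + 3 + 9 = 23 ≤ 24, output 12 + 13 + 3 = 28.
lathe + grinder + shear: floor space 11 + 3 + 9 = 23 ≤ 24, output 14 + 13 + 3 = 30.
Best is lathe, grinder, and shear with total output 30.

30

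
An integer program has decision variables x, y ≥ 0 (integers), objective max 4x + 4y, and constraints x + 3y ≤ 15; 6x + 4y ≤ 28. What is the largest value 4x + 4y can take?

(x,y)=(2,4): 1·2+3·4=14≤15, 6·2+4·4=28≤28, objective 24.
(x,y)=(1,4): 1·1+3·4=13≤15, 6·1+4·4=22≤28, objective 20.
The best lattice point is (2,4), giving 24.

24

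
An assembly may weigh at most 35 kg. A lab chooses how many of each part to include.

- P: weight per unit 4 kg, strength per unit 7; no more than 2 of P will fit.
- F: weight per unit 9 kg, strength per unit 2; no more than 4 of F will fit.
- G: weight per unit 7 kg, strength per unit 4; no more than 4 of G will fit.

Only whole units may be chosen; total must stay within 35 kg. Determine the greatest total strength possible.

This is a bounded integer knapsack.
Take 2×P and 3×G: weight 29 ≤ 35, strength 2·7 + 3·4 = 26.
P has the best ratio (7/4) and is taken to its limit of 2; remaining capacity is filled optimally with the others.

26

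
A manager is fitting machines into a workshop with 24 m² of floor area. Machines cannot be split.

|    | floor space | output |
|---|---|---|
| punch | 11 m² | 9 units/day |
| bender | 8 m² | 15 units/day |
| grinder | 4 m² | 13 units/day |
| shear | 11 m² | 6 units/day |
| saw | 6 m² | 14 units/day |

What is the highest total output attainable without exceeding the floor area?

42

Allowing fractional choices, the relaxed optimum would be about 46.9, but machines are indivisible.
bender + grinder + saw: floor space 8 + 4 + 6 = 18 ≤ 24, output 15 + 13 + 14 = 42.
punch + bender + grinder: floor space 11 + 8 + 4 = 23 ≤ 24, output 9 + 15 + 13 = 37.
punch + grinder + saw: floor space 11 + 4 + 6 = 21 ≤ 24, output 9 + 13 + 14 = 36.
Best is bender, grinder, and saw with total output 42.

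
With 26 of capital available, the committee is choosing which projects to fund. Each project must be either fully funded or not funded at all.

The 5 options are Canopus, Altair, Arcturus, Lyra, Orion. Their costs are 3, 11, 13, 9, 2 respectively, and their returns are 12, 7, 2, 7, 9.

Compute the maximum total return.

35

Canopus + Altair + Orion: cost 3 + 11 + 2 = 16 ≤ 26, return 12 + 7 + 9 = 28.
Canopus + Altair + Lyra + Orion: cost 3 + 11 + 9 + 2 = 25 ≤ 26, return 12 + 7 + 7 + 9 = 35.
Canopus + Lyra + Orion: cost 3 + 9 + 2 = 14 ≤ 26, return 12 + 7 + 9 = 28.
Best is Canopus, Altair, Lyra, and Orion with total return 35.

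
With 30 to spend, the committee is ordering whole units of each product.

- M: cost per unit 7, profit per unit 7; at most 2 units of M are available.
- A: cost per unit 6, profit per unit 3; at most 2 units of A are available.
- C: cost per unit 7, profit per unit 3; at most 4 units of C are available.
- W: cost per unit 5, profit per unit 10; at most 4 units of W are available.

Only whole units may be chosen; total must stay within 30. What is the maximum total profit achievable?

1×M and 4×W: cost 27 ≤ 30, profit 1·7 + 4·10 = 47.
2×M and 3×W: cost 29 ≤ 30, profit 2·7 + 3·10 = 44.
Best is 47.

47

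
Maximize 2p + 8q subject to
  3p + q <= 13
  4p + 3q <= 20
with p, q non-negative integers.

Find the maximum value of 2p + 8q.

Relaxing integrality, the LP optimum is 53.33 at (p,q) = (0, 6.67), which is not an integer point.
(p,q)=(0,6) is feasible, giving 48.
(p,q)=(1,5) is feasible, giving 42.
(p,q)=(0,5) is feasible, giving 40.
Maximum is 48 at (p,q)=(0,6).

48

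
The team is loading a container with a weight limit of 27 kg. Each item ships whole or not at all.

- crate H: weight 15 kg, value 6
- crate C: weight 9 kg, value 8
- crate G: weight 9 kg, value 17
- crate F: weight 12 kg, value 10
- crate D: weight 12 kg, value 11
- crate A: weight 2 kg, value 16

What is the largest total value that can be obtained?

44

This is an integer program with binary decision variables.
Take crate G, crate D, and crate A: weight 9 + 12 + 2 = 23 ≤ 27, value 17 + 11 + 16 = 44.
No other feasible combination does better.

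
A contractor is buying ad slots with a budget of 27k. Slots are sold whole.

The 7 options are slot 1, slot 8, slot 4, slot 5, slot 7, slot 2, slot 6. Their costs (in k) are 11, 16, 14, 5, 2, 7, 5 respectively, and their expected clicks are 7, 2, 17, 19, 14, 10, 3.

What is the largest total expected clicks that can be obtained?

53

Take slot 4, slot 5, slot 7, and slot 6: cost 14 + 5 + 2 + 5 = 26 ≤ 27, expected clicks 17 + 19 + 14 + 3 = 53.
No other feasible combination does better.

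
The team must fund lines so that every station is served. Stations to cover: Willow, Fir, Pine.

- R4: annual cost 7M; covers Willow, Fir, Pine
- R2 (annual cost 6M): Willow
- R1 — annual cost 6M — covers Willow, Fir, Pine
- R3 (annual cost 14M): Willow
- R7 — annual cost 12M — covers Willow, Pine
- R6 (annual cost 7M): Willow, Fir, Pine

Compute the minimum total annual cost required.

6

R1 alone covers Willow, Fir, Pine — every station.
Total annual cost: 6.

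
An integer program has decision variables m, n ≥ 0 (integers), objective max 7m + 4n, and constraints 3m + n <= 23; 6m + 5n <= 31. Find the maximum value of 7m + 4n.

35

The continuous relaxation peaks at (5.17, 0) with value 36.17; rounding to a feasible lattice point costs some objective.
(m,n)=(5,0): 3·5+1·0=15≤23, 6·5+5·0=30≤31, objective 35.
(m,n)=(4,1): 3·4+1·1=13≤23, 6·4+5·1=29≤31, objective 32.
(m,n)=(4,0): 3·4+1·0=12≤23, 6·4+5·0=24≤31, objective 28.
The best lattice point is (5,0), giving 35.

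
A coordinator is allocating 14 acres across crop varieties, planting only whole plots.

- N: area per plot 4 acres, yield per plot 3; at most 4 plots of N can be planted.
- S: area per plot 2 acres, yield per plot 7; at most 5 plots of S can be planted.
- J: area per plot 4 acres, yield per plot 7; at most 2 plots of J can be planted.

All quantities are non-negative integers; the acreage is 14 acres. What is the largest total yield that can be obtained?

This is a bounded integer knapsack.
S has the best ratio (7/2); taking only S gives at most 5×7 = 35 (stopped by the supply cap of 5).
Mixing does better — 5×S and 1×J: area 14 ≤ 14, yield 5·7 + 1·7 = 42.

42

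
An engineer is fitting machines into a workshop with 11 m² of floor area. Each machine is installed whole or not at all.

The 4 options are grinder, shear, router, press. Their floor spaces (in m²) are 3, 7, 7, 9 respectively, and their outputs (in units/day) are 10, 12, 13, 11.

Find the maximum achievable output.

This is an integer program with binary decision variables.
grinder + router: floor space 3 + 7 = 10 ≤ 11, output 10 + 13 = 23.
grinder + shear: floor space 3 + 7 = 10 ≤ 11, output 10 + 12 = 22.
Best is grinder and router with total output 23.

23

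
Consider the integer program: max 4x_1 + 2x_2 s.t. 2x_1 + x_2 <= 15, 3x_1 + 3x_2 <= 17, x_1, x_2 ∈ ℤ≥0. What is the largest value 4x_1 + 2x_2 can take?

(x_1,x_2)=(5,0): 2·5+1·0=10≤15, 3·5+3·0=15≤17, objective 20.
(x_1,x_2)=(4,1): 2·4+1·1=9≤15, 3·4+3·1=15≤17, objective 18.
No feasible integer point exceeds 20.

20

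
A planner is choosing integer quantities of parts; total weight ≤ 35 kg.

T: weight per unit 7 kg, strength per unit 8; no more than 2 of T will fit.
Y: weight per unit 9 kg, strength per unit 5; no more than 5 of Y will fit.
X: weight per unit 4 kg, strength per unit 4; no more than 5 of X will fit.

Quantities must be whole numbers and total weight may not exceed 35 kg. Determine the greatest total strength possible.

This is a bounded integer knapsack.
Take 2×T and 5×X: weight 34 ≤ 35, strength 2·8 + 5·4 = 36.
T has the best ratio (8/7) and is taken to its limit of 2; remaining capacity is filled optimally with the others.

36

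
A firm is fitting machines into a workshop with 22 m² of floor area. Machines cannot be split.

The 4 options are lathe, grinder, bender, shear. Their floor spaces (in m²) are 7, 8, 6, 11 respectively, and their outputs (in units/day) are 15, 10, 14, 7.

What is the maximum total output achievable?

39

Treat it as a binary knapsack problem.
Allowing fractional choices, the relaxed optimum would be about 39.6, but machines are indivisible.
lathe + grinder + bender: floor space 7 + 8 + 6 = 21 ≤ 22, output 15 + 10 + 14 = 39.
lathe + bender: floor space 7 + 6 = 13 ≤ 22, output 15 + 14 = 29.
Best is lathe, grinder, and bender with total output 39.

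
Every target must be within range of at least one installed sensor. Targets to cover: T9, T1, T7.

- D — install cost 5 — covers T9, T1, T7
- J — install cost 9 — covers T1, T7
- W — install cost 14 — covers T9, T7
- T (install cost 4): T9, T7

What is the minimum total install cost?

5

D alone covers T9, T1, T7 — every target.
Total install cost: 5.
No cover costs less than 5.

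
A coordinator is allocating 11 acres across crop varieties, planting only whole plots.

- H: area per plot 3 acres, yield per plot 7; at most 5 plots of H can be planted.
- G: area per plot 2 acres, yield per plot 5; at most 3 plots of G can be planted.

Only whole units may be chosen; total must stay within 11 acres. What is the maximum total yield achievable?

26

Take 3×H and 1×G: area 11 ≤ 11, yield 3·7 + 1·5 = 26.
No other integer combination yields more.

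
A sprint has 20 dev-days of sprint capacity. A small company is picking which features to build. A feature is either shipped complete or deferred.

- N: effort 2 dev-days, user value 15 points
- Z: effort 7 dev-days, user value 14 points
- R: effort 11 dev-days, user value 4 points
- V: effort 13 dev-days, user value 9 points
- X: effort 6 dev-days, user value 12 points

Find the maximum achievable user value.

Allowing fractional choices, the relaxed optimum would be about 44.5, but features are indivisible.
N + Z + R: effort 2 + 7 + 11 = 20 ≤ 20, user value 15 + 14 + 4 = 33.
N + Z + X: effort 2 + 7 + 6 = 15 ≤ 20, user value 15 + 14 + 12 = 41.
Best is N, Z, and X with total user value 41.

41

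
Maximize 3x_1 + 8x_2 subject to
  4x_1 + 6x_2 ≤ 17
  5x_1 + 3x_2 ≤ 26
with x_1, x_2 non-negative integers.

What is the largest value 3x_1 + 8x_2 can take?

Relaxing integrality, the LP optimum is 22.67 at (x_1,x_2) = (0, 2.83), which is not an integer point.
(x_1,x_2)=(1,2): 4·1+6·2=16≤17, 5·1+3·2=11≤26, objective 19.
(x_1,x_2)=(0,2): 4·0+6·2=12≤17, 5·0+3·2=6≤26, objective 16.
The best lattice point is (1,2), giving 19.

19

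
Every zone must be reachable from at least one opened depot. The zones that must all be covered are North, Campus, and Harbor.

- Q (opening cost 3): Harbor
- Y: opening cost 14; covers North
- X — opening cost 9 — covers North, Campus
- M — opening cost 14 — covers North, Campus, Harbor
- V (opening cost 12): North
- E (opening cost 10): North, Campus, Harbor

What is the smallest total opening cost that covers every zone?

10

This is an integer covering problem.
The greedy cost-per-new-zone heuristic would pick Q and X for 12, but a cheaper cover exists.
E alone covers North, Campus, Harbor — every zone.
Total opening cost: 10.
No cover costs less than 10.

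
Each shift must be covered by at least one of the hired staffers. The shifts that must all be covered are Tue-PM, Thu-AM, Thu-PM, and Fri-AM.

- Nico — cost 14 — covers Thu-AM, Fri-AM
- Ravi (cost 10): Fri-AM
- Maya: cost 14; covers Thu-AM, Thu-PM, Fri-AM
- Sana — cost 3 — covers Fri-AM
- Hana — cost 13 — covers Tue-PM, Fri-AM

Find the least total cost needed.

The greedy cost-per-new-shift heuristic would pick Sana, Maya, and Hana for 30, but a cheaper cover exists.
Choose Maya and Hana: together they cover Tue-PM, Thu-AM, Thu-PM, Fri-AM — every shift.
Total cost: 14 + 13 = 27.
No cover costs less than 27.

27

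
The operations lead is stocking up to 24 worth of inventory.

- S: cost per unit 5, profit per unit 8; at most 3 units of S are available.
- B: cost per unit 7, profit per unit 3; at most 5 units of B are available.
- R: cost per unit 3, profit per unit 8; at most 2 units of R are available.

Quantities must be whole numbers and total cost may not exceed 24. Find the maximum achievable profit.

40

2×S, 1×B, and 2×R: cost 23 ≤ 24, profit 2·8 + 1·3 + 2·8 = 35.
3×S and 2×R: cost 21 ≤ 24, profit 3·8 + 2·8 = 40.
Best is 40.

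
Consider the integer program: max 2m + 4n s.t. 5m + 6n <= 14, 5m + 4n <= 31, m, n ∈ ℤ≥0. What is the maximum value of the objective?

The continuous relaxation peaks at (0, 2.33) with value 9.33; rounding to a feasible lattice point costs some objective.
(m,n)=(0,2): 5·0+6·2=12≤14, 5·0+4·2=8≤31, objective 8.
(m,n)=(1,1): 5·1+6·1=11≤14, 5·1+4·1=9≤31, objective 6.
(m,n)=(0,1): 5·0+6·1=6≤14, 5·0+4·1=4≤31, objective 4.
Maximum is 8 at (m,n)=(0,2).

8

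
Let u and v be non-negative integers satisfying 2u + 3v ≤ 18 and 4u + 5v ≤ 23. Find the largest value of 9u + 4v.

Relaxing integrality, the LP optimum is 51.75 at (u,v) = (5.75, 0), which is not an integer point.
(u,v)=(5,0): 2·5+3·0=10≤18, 4·5+5·0=20≤23, objective 45.
(u,v)=(4,1): 2·4+3·1=11≤18, 4·4+5·1=21≤23, objective 40.
(u,v)=(4,0): 2·4+3·0=8≤18, 4·4+5·0=16≤23, objective 36.
Maximum is 45 at (u,v)=(5,0).

45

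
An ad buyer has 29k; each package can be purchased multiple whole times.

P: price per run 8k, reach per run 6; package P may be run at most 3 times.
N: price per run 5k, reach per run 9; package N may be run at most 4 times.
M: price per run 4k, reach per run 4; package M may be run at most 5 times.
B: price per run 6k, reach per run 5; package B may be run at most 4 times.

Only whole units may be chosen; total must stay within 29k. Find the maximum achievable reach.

44

This is a bounded integer knapsack.
1×P and 4×N: price 28 ≤ 29, reach 1·6 + 4·9 = 42.
4×N and 2×M: price 28 ≤ 29, reach 4·9 + 2·4 = 44.
Best is 44.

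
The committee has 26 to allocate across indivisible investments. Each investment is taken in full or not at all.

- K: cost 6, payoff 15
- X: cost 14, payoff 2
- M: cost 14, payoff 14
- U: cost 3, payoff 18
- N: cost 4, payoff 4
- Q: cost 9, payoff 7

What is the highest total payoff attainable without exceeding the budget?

Take K, M, and U: cost 6 + 14 + 3 = 23 ≤ 26, payoff 15 + 14 + 18 = 47.
No other feasible combination does better.

47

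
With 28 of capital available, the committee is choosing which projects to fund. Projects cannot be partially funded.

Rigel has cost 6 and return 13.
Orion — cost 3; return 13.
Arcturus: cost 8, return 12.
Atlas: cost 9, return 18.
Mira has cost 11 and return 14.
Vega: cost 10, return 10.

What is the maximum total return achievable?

56

Rigel + Orion + Arcturus + Atlas: cost 6 + 3 + 8 + 9 = 26 ≤ 28, return 13 + 13 + 12 + 18 = 56.
Rigel + Orion + Atlas + Vega: cost 6 + 3 + 9 + 10 = 28 ≤ 28, return 13 + 13 + 18 + 10 = 54.
Best is Rigel, Orion, Arcturus, and Atlas with total return 56.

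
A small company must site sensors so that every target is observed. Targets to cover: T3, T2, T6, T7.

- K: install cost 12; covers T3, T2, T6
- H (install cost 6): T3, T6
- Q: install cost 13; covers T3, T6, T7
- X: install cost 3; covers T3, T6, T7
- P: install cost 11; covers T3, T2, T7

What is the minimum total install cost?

14

This is an integer covering problem.
Choose X and P: together they cover T3, T2, T6, T7 — every target.
Total install cost: 3 + 11 = 14.
No cover costs less than 14.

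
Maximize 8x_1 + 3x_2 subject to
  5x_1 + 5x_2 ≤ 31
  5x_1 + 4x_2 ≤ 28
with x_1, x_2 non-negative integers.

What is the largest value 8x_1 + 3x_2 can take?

40

The continuous relaxation peaks at (5.6, 0) with value 44.80; rounding to a feasible lattice point costs some objective.
(x_1,x_2)=(5,0) is feasible, giving 40.
(x_1,x_2)=(4,1) is feasible, giving 35.
Maximum is 40 at (x_1,x_2)=(5,0).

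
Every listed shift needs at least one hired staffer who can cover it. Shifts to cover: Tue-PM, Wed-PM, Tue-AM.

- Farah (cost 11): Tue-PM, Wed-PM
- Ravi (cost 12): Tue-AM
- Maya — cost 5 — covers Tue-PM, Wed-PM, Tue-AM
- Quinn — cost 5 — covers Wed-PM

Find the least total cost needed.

Maya alone covers Tue-PM, Wed-PM, Tue-AM — every shift.
Total cost: 5.
No cover costs less than 5.

5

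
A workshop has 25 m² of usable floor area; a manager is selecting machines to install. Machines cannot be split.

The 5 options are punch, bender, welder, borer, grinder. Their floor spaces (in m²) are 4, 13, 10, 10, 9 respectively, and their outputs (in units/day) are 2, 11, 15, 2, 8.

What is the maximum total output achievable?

Treat it as a binary knapsack problem.
punch + welder + grinder: floor space 4 + 10 + 9 = 23 ≤ 25, output 2 + 15 + 8 = 25.
bender + welder: floor space 13 + 10 = 23 ≤ 25, output 11 + 15 = 26.
Best is bender and welder with total output 26.

26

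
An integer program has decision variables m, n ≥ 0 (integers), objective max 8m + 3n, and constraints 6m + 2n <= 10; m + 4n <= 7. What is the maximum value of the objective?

11

Relaxing integrality, the LP optimum is 13.82 at (m,n) = (1.18, 1.45), which is not an integer point.
(m,n)=(1,1): 6·1+2·1=8≤10, 1·1+4·1=5≤7, objective 11.
(m,n)=(1,0): 6·1+2·0=6≤10, 1·1+4·0=1≤7, objective 8.
Maximum is 11 at (m,n)=(1,1).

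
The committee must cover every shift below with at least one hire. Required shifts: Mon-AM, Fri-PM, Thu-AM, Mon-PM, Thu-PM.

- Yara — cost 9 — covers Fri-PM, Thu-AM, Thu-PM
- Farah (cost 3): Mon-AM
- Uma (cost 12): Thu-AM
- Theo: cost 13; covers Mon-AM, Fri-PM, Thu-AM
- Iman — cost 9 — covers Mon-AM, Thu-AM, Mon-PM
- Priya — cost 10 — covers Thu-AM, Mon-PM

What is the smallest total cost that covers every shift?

18

Choose Yara and Iman: together they cover Mon-AM, Fri-PM, Thu-AM, Mon-PM, Thu-PM — every shift.
Total cost: 9 + 9 = 18.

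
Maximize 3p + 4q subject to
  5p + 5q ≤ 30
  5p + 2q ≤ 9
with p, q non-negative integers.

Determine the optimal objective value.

The continuous relaxation peaks at (0, 4.5) with value 18.00; rounding to a feasible lattice point costs some objective.
(p,q)=(0,4): 5·0+5·4=20≤30, 5·0+2·4=8≤9, objective 16.
(p,q)=(0,3): 5·0+5·3=15≤30, 5·0+2·3=6≤9, objective 12.
The best lattice point is (0,4), giving 16.

16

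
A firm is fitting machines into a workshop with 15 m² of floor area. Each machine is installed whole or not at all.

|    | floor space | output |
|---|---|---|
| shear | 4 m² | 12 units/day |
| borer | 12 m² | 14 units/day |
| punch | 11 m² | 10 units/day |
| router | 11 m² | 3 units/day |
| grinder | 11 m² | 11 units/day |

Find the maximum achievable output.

Take shear and grinder: floor space 4 + 11 = 15 ≤ 15, output 12 + 11 = 23.
No other feasible combination does better.

23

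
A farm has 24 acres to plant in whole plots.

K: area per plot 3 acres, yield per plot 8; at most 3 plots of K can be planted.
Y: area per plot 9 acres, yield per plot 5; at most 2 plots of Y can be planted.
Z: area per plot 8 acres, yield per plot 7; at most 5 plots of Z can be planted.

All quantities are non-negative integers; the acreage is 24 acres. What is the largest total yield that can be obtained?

31

Take 3×K and 1×Z: area 17 ≤ 24, yield 3·8 + 1·7 = 31.
K has the best ratio (8/3) and is taken to its limit of 3; remaining capacity is filled optimally with the others.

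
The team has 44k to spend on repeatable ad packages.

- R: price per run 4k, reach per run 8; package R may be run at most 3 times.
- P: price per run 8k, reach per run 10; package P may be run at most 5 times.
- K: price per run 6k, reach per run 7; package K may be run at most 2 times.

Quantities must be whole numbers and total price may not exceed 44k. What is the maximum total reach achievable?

64

This is a bounded integer knapsack.
3×R, 3×P, and 1×K: price 42 ≤ 44, reach 3·8 + 3·10 + 1·7 = 61.
3×R and 4×P: price 44 ≤ 44, reach 3·8 + 4·10 = 64.
Best is 64.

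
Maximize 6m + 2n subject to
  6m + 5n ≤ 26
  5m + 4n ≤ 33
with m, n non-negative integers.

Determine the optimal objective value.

24

(m,n)=(4,0): 6·4+5·0=24≤26, 5·4+4·0=20≤33, objective 24.
(m,n)=(3,1): 6·3+5·1=23≤26, 5·3+4·1=19≤33, objective 20.
(m,n)=(3,0): 6·3+5·0=18≤26, 5·3+4·0=15≤33, objective 18.
No feasible integer point exceeds 24.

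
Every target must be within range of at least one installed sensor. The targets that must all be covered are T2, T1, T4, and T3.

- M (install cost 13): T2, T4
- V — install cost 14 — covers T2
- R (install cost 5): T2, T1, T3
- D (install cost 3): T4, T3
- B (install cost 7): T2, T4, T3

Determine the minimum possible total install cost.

8

Choose R and D: together they cover T2, T1, T4, T3 — every target.
Total install cost: 5 + 3 = 8.
No cover costs less than 8.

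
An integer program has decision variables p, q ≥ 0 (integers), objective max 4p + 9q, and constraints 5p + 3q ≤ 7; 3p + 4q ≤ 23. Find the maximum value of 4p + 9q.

(p,q)=(0,2): 5·0+3·2=6≤7, 3·0+4·2=8≤23, objective 18.
(p,q)=(0,1): 5·0+3·1=3≤7, 3·0+4·1=4≤23, objective 9.
Maximum is 18 at (p,q)=(0,2).

18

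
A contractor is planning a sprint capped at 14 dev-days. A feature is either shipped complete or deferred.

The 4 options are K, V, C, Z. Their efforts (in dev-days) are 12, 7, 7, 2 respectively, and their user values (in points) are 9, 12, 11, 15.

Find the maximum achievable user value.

Allowing fractional choices, the relaxed optimum would be about 34.9, but features are indivisible.
C + Z: effort 7 + 2 = 9 ≤ 14, user value 11 + 15 = 26.
K + Z: effort 12 + 2 = 14 ≤ 14, user value 9 + 15 = 24.
V + Z: effort 7 + 2 = 9 ≤ 14, user value 12 + 15 = 27.
Best is V and Z with total user value 27.

27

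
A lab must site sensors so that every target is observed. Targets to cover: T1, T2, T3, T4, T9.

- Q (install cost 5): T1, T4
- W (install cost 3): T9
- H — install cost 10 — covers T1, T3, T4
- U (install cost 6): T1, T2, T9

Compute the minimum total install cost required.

The greedy cost-per-new-target heuristic would pick U, Q, and H for 21, but a cheaper cover exists.
Choose H and U: together they cover T1, T2, T3, T4, T9 — every target.
Total install cost: 10 + 6 = 16.
No cover costs less than 16.

16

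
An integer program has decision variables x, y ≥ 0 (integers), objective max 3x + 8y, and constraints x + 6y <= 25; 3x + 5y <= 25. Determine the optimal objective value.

(x,y)=(1,4): 1·1+6·4=25≤25, 3·1+5·4=23≤25, objective 35.
(x,y)=(0,4): 1·0+6·4=24≤25, 3·0+5·4=20≤25, objective 32.
(x,y)=(2,3): 1·2+6·3=20≤25, 3·2+5·3=21≤25, objective 30.
(x,y)=(1,3): 1·1+6·3=19≤25, 3·1+5·3=18≤25, objective 27.
No feasible integer point exceeds 35.

35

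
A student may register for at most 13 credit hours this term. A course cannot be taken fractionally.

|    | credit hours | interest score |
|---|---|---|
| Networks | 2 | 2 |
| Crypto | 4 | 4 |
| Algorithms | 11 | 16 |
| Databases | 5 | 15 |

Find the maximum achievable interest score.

21

Treat it as a binary knapsack problem.
Networks + Crypto + Databases: credit hours 2 + 4 + 5 = 11 ≤ 13, interest score 2 + 4 + 15 = 21.
Crypto + Databases: credit hours 4 + 5 = 9 ≤ 13, interest score 4 + 15 = 19.
Best is Networks, Crypto, and Databases with total interest score 21.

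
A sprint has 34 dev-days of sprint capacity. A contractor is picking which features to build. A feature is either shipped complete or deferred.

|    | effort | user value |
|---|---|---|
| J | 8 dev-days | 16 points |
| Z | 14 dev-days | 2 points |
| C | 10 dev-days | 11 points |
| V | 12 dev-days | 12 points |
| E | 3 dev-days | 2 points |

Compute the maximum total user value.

41

This is a 0-1 knapsack instance.
Allowing fractional choices, the relaxed optimum would be about 41.1, but features are indivisible.
J + C + V + E: effort 8 + 10 + 12 + 3 = 33 ≤ 34, user value 16 + 11 + 12 + 2 = 41.
J + C + V: effort 8 + 10 + 12 = 30 ≤ 34, user value 16 + 11 + 12 = 39.
Best is J, C, V, and E with total user value 41.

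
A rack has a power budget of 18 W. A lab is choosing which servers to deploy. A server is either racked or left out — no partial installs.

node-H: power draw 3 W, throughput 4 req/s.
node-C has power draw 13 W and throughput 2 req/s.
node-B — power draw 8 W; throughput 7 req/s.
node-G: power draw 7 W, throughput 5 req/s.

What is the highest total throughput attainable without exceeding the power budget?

16

Take node-H, node-B, and node-G: power draw 3 + 8 + 7 = 18 ≤ 18, throughput 4 + 7 + 5 = 16.
No other feasible combination does better.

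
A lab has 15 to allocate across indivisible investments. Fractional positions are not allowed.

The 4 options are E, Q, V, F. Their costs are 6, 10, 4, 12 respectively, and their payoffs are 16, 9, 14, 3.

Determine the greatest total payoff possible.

30

Allowing fractional choices, the relaxed optimum would be about 34.5, but investments are indivisible.
E + V: cost 6 + 4 = 10 ≤ 15, payoff 16 + 14 = 30.
E: cost 6 ≤ 15, payoff 16.
Q + V: cost 10 + 4 = 14 ≤ 15, payoff 9 + 14 = 23.
Best is E and V with total payoff 30.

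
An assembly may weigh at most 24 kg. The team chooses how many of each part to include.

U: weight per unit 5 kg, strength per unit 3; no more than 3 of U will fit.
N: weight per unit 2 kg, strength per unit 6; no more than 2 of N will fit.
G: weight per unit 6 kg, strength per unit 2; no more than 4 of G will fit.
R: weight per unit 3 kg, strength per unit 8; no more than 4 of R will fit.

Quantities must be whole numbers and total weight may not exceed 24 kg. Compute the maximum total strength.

47

N has the best ratio (6/2); taking only N gives at most 2×6 = 12 (stopped by the supply cap of 2).
Mixing does better — 1×U, 2×N, and 4×R: weight 21 ≤ 24, strength 1·3 + 2·6 + 4·8 = 47.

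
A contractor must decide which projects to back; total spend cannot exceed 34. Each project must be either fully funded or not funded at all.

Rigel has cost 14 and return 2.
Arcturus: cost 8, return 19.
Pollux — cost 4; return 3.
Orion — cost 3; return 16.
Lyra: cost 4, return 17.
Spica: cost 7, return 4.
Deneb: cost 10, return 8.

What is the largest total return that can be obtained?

64

Take Arcturus, Orion, Lyra, Spica, and Deneb: cost 8 + 3 + 4 + 7 + 10 = 32 ≤ 34, return 19 + 16 + 17 + 4 + 8 = 64.
No other feasible combination does better.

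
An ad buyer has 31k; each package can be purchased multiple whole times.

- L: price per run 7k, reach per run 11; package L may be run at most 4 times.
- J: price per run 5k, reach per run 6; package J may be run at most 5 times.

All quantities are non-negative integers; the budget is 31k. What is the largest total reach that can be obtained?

45

L has the best ratio (11/7); taking only L gives at most 4×11 = 44 (stopped by the price limit).
Mixing does better — 3×L and 2×J: price 31 ≤ 31, reach 3·11 + 2·6 = 45.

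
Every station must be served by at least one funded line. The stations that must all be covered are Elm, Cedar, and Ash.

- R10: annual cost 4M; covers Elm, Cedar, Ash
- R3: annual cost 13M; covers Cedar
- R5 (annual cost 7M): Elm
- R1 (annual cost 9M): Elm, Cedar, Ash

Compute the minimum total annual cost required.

4

This is an integer covering problem.
R10 alone covers Elm, Cedar, Ash — every station.
Total annual cost: 4.
No cover costs less than 4.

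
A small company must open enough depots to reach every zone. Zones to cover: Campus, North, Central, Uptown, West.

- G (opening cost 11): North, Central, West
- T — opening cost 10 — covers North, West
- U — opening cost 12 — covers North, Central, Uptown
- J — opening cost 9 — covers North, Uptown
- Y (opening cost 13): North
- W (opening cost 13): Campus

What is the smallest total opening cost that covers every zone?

33

Choose G, J, and W: together they cover Campus, North, Central, Uptown, West — every zone.
Total opening cost: 11 + 9 + 13 = 33.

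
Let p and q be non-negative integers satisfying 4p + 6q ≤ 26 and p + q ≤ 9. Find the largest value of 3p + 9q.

36

The continuous relaxation peaks at (0, 4.33) with value 39.00; rounding to a feasible lattice point costs some objective.
(p,q)=(0,4): 4·0+6·4=24≤26, 1·0+1·4=4≤9, objective 36.
(p,q)=(1,3): 4·1+6·3=22≤26, 1·1+1·3=4≤9, objective 30.
No feasible integer point exceeds 36.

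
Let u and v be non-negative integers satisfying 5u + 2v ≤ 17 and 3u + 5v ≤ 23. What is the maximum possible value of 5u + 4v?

22

The continuous relaxation peaks at (2.05, 3.37) with value 23.74; rounding to a feasible lattice point costs some objective.
(u,v)=(2,3): 5·2+2·3=16≤17, 3·2+5·3=21≤23, objective 22.
(u,v)=(1,4): 5·1+2·4=13≤17, 3·1+5·4=23≤23, objective 21.
Maximum is 22 at (u,v)=(2,3).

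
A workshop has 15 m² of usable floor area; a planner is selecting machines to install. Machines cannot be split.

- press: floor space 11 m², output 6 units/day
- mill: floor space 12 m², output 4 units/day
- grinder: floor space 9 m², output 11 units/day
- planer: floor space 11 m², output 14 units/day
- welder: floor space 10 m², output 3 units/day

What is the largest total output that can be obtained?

14

planer: floor space 11 ≤ 15, output 14.
grinder: floor space 9 ≤ 15, output 11.
Best is planer with total output 14.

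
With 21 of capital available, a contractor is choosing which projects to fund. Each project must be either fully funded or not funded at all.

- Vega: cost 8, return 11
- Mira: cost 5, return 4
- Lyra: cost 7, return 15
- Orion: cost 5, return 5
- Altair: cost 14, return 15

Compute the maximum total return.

Take Vega, Lyra, and Orion: cost 8 + 7 + 5 = 20 ≤ 21, return 11 + 15 + 5 = 31.
No other feasible combination does better.

31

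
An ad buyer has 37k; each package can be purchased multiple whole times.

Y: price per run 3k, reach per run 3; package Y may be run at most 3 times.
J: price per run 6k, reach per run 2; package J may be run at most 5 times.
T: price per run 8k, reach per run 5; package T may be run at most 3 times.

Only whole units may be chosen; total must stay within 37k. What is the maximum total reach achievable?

24

This is a bounded integer knapsack.
Take 3×Y and 3×T: price 33 ≤ 37, reach 3·3 + 3·5 = 24.
Y has the best ratio (3/3) and is taken to its limit of 3; remaining capacity is filled optimally with the others.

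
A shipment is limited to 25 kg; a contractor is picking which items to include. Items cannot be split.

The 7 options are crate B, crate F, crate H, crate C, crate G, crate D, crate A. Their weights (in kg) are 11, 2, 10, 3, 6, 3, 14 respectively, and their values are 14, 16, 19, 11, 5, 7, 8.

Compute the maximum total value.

Allowing fractional choices, the relaxed optimum would be about 61.9, but items are indivisible.
crate F + crate H + crate C + crate D: weight 2 + 10 + 3 + 3 = 18 ≤ 25, value 16 + 19 + 11 + 7 = 53.
crate F + crate H + crate C + crate G + crate D: weight 2 + 10 + 3 + 6 + 3 = 24 ≤ 25, value 16 + 19 + 11 + 5 + 7 = 58.
crate B + crate F + crate C + crate G + crate D: weight 11 + 2 + 3 + 6 + 3 = 25 ≤ 25, value 14 + 16 + 11 + 5 + 7 = 53.
Best is crate F, crate H, crate C, crate G, and crate D with total value 58.

58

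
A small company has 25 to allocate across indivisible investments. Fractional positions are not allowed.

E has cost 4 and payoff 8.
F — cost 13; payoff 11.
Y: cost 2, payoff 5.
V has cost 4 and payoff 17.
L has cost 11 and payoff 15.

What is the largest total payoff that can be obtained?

45

Allowing fractional choices, the relaxed optimum would be about 48.4, but investments are indivisible.
E + F + Y + V: cost 4 + 13 + 2 + 4 = 23 ≤ 25, payoff 8 + 11 + 5 + 17 = 41.
E + Y + V + L: cost 4 + 2 + 4 + 11 = 21 ≤ 25, payoff 8 + 5 + 17 + 15 = 45.
E + V + L: cost 4 + 4 + 11 = 19 ≤ 25, payoff 8 + 17 + 15 = 40.
Best is E, Y, V, and L with total payoff 45.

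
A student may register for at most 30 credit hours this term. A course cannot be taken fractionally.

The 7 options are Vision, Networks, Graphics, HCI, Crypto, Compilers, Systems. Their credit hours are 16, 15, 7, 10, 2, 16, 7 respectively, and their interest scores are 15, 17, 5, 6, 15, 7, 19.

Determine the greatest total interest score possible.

Allowing fractional choices, the relaxed optimum would be about 56.6, but courses are indivisible.
Networks + Crypto + Systems: credit hours 15 + 2 + 7 = 24 ≤ 30, interest score 17 + 15 + 19 = 51.
Graphics + HCI + Crypto + Systems: credit hours 7 + 10 + 2 + 7 = 26 ≤ 30, interest score 5 + 6 + 15 + 19 = 45.
Vision + Crypto + Systems: credit hours 16 + 2 + 7 = 25 ≤ 30, interest score 15 + 15 + 19 = 49.
Best is Networks, Crypto, and Systems with total interest score 51.

51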